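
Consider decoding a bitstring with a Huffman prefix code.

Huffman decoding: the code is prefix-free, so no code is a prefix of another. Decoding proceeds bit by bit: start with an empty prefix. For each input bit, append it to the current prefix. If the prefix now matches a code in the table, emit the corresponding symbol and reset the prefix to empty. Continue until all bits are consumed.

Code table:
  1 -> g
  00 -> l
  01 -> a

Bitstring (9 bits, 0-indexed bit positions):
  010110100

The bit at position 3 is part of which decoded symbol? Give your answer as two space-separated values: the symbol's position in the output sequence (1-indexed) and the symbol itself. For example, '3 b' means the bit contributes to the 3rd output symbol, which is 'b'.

Answer: 2 a

Derivation:
Bit 0: prefix='0' (no match yet)
Bit 1: prefix='01' -> emit 'a', reset
Bit 2: prefix='0' (no match yet)
Bit 3: prefix='01' -> emit 'a', reset
Bit 4: prefix='1' -> emit 'g', reset
Bit 5: prefix='0' (no match yet)
Bit 6: prefix='01' -> emit 'a', reset
Bit 7: prefix='0' (no match yet)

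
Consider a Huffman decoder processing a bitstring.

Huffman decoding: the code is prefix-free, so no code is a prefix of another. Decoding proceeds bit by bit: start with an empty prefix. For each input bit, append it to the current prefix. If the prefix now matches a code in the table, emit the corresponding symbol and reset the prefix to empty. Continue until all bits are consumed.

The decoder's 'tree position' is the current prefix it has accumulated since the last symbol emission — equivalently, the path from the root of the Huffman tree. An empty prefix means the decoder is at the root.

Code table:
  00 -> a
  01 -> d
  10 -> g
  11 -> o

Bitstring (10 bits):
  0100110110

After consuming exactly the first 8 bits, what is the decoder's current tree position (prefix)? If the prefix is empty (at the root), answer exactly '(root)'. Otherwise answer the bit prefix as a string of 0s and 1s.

Answer: (root)

Derivation:
Bit 0: prefix='0' (no match yet)
Bit 1: prefix='01' -> emit 'd', reset
Bit 2: prefix='0' (no match yet)
Bit 3: prefix='00' -> emit 'a', reset
Bit 4: prefix='1' (no match yet)
Bit 5: prefix='11' -> emit 'o', reset
Bit 6: prefix='0' (no match yet)
Bit 7: prefix='01' -> emit 'd', reset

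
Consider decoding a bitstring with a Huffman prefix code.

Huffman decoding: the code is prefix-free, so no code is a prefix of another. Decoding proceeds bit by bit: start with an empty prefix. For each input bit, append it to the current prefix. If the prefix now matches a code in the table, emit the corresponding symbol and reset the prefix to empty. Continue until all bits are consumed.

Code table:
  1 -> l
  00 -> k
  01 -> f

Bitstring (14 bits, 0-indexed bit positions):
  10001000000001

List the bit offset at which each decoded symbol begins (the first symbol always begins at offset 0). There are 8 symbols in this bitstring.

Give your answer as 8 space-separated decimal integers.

Answer: 0 1 3 5 7 9 11 13

Derivation:
Bit 0: prefix='1' -> emit 'l', reset
Bit 1: prefix='0' (no match yet)
Bit 2: prefix='00' -> emit 'k', reset
Bit 3: prefix='0' (no match yet)
Bit 4: prefix='01' -> emit 'f', reset
Bit 5: prefix='0' (no match yet)
Bit 6: prefix='00' -> emit 'k', reset
Bit 7: prefix='0' (no match yet)
Bit 8: prefix='00' -> emit 'k', reset
Bit 9: prefix='0' (no match yet)
Bit 10: prefix='00' -> emit 'k', reset
Bit 11: prefix='0' (no match yet)
Bit 12: prefix='00' -> emit 'k', reset
Bit 13: prefix='1' -> emit 'l', reset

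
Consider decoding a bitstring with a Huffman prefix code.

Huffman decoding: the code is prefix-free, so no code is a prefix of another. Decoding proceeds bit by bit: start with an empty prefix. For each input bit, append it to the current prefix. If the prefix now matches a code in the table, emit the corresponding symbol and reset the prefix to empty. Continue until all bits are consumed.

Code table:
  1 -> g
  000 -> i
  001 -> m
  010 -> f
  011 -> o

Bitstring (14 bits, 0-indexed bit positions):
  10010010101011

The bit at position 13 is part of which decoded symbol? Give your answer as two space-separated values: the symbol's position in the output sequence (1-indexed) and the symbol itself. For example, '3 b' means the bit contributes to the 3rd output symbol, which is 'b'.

Bit 0: prefix='1' -> emit 'g', reset
Bit 1: prefix='0' (no match yet)
Bit 2: prefix='00' (no match yet)
Bit 3: prefix='001' -> emit 'm', reset
Bit 4: prefix='0' (no match yet)
Bit 5: prefix='00' (no match yet)
Bit 6: prefix='001' -> emit 'm', reset
Bit 7: prefix='0' (no match yet)
Bit 8: prefix='01' (no match yet)
Bit 9: prefix='010' -> emit 'f', reset
Bit 10: prefix='1' -> emit 'g', reset
Bit 11: prefix='0' (no match yet)
Bit 12: prefix='01' (no match yet)
Bit 13: prefix='011' -> emit 'o', reset

Answer: 6 o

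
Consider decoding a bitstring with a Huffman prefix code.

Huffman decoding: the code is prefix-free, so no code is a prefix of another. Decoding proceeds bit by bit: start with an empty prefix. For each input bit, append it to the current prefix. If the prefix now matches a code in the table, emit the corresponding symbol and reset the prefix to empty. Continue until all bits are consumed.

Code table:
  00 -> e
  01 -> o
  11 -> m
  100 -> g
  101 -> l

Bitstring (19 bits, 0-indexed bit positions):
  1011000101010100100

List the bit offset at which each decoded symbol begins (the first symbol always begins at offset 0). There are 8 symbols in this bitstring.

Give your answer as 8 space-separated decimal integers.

Bit 0: prefix='1' (no match yet)
Bit 1: prefix='10' (no match yet)
Bit 2: prefix='101' -> emit 'l', reset
Bit 3: prefix='1' (no match yet)
Bit 4: prefix='10' (no match yet)
Bit 5: prefix='100' -> emit 'g', reset
Bit 6: prefix='0' (no match yet)
Bit 7: prefix='01' -> emit 'o', reset
Bit 8: prefix='0' (no match yet)
Bit 9: prefix='01' -> emit 'o', reset
Bit 10: prefix='0' (no match yet)
Bit 11: prefix='01' -> emit 'o', reset
Bit 12: prefix='0' (no match yet)
Bit 13: prefix='01' -> emit 'o', reset
Bit 14: prefix='0' (no match yet)
Bit 15: prefix='00' -> emit 'e', reset
Bit 16: prefix='1' (no match yet)
Bit 17: prefix='10' (no match yet)
Bit 18: prefix='100' -> emit 'g', reset

Answer: 0 3 6 8 10 12 14 16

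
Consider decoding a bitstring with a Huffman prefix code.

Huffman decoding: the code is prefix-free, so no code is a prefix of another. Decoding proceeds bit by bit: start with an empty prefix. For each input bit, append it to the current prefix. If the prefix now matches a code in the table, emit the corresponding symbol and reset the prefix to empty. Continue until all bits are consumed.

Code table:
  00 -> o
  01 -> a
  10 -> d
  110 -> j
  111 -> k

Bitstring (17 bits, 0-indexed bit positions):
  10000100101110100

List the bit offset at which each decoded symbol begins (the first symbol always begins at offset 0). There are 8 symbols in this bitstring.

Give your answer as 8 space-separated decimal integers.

Bit 0: prefix='1' (no match yet)
Bit 1: prefix='10' -> emit 'd', reset
Bit 2: prefix='0' (no match yet)
Bit 3: prefix='00' -> emit 'o', reset
Bit 4: prefix='0' (no match yet)
Bit 5: prefix='01' -> emit 'a', reset
Bit 6: prefix='0' (no match yet)
Bit 7: prefix='00' -> emit 'o', reset
Bit 8: prefix='1' (no match yet)
Bit 9: prefix='10' -> emit 'd', reset
Bit 10: prefix='1' (no match yet)
Bit 11: prefix='11' (no match yet)
Bit 12: prefix='111' -> emit 'k', reset
Bit 13: prefix='0' (no match yet)
Bit 14: prefix='01' -> emit 'a', reset
Bit 15: prefix='0' (no match yet)
Bit 16: prefix='00' -> emit 'o', reset

Answer: 0 2 4 6 8 10 13 15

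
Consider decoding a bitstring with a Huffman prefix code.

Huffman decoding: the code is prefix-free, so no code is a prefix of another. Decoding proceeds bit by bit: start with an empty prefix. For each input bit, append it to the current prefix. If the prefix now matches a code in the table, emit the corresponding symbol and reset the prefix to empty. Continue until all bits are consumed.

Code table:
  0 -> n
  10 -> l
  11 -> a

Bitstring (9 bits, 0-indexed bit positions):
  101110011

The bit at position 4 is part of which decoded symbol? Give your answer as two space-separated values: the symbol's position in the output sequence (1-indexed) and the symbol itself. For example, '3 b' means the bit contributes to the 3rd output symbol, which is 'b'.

Bit 0: prefix='1' (no match yet)
Bit 1: prefix='10' -> emit 'l', reset
Bit 2: prefix='1' (no match yet)
Bit 3: prefix='11' -> emit 'a', reset
Bit 4: prefix='1' (no match yet)
Bit 5: prefix='10' -> emit 'l', reset
Bit 6: prefix='0' -> emit 'n', reset
Bit 7: prefix='1' (no match yet)
Bit 8: prefix='11' -> emit 'a', reset

Answer: 3 l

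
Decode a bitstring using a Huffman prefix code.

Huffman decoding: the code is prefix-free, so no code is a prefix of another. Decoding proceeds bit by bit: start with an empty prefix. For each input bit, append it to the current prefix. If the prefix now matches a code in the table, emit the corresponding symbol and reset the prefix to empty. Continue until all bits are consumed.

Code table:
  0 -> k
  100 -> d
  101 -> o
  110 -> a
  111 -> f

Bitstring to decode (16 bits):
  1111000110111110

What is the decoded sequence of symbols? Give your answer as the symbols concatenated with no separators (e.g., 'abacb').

Bit 0: prefix='1' (no match yet)
Bit 1: prefix='11' (no match yet)
Bit 2: prefix='111' -> emit 'f', reset
Bit 3: prefix='1' (no match yet)
Bit 4: prefix='10' (no match yet)
Bit 5: prefix='100' -> emit 'd', reset
Bit 6: prefix='0' -> emit 'k', reset
Bit 7: prefix='1' (no match yet)
Bit 8: prefix='11' (no match yet)
Bit 9: prefix='110' -> emit 'a', reset
Bit 10: prefix='1' (no match yet)
Bit 11: prefix='11' (no match yet)
Bit 12: prefix='111' -> emit 'f', reset
Bit 13: prefix='1' (no match yet)
Bit 14: prefix='11' (no match yet)
Bit 15: prefix='110' -> emit 'a', reset

Answer: fdkafa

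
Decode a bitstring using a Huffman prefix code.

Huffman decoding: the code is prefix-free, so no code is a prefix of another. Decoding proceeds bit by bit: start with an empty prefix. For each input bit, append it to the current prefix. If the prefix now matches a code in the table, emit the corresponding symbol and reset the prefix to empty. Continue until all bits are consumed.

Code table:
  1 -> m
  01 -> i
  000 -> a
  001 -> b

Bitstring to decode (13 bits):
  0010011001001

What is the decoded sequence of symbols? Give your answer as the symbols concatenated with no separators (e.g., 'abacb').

Answer: bbmbb

Derivation:
Bit 0: prefix='0' (no match yet)
Bit 1: prefix='00' (no match yet)
Bit 2: prefix='001' -> emit 'b', reset
Bit 3: prefix='0' (no match yet)
Bit 4: prefix='00' (no match yet)
Bit 5: prefix='001' -> emit 'b', reset
Bit 6: prefix='1' -> emit 'm', reset
Bit 7: prefix='0' (no match yet)
Bit 8: prefix='00' (no match yet)
Bit 9: prefix='001' -> emit 'b', reset
Bit 10: prefix='0' (no match yet)
Bit 11: prefix='00' (no match yet)
Bit 12: prefix='001' -> emit 'b', reset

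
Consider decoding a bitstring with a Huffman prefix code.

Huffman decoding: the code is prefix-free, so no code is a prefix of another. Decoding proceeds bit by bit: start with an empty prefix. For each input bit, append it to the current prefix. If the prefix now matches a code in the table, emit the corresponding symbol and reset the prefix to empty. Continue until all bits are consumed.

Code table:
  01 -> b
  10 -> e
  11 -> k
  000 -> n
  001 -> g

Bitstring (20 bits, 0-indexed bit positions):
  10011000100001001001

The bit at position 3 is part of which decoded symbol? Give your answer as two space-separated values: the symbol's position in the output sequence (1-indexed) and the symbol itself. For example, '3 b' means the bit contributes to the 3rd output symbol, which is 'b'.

Answer: 2 b

Derivation:
Bit 0: prefix='1' (no match yet)
Bit 1: prefix='10' -> emit 'e', reset
Bit 2: prefix='0' (no match yet)
Bit 3: prefix='01' -> emit 'b', reset
Bit 4: prefix='1' (no match yet)
Bit 5: prefix='10' -> emit 'e', reset
Bit 6: prefix='0' (no match yet)
Bit 7: prefix='00' (no match yet)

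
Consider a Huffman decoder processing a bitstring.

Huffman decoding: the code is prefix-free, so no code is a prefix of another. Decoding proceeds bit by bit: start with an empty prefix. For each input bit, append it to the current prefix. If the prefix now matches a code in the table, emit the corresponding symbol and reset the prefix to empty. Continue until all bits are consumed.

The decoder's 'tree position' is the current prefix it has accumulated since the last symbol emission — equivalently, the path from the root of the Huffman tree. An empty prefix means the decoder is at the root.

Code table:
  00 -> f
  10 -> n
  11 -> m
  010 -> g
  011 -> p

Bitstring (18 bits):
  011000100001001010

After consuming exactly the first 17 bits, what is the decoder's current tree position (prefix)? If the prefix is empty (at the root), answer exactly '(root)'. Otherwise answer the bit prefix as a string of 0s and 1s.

Bit 0: prefix='0' (no match yet)
Bit 1: prefix='01' (no match yet)
Bit 2: prefix='011' -> emit 'p', reset
Bit 3: prefix='0' (no match yet)
Bit 4: prefix='00' -> emit 'f', reset
Bit 5: prefix='0' (no match yet)
Bit 6: prefix='01' (no match yet)
Bit 7: prefix='010' -> emit 'g', reset
Bit 8: prefix='0' (no match yet)
Bit 9: prefix='00' -> emit 'f', reset
Bit 10: prefix='0' (no match yet)
Bit 11: prefix='01' (no match yet)
Bit 12: prefix='010' -> emit 'g', reset
Bit 13: prefix='0' (no match yet)
Bit 14: prefix='01' (no match yet)
Bit 15: prefix='010' -> emit 'g', reset
Bit 16: prefix='1' (no match yet)

Answer: 1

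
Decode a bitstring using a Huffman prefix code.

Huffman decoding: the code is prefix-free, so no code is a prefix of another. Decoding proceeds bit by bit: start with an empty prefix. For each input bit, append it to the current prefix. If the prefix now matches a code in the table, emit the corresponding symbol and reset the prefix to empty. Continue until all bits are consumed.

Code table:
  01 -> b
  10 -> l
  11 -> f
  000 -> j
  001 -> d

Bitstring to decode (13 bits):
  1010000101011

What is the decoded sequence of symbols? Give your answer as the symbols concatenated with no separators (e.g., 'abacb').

Bit 0: prefix='1' (no match yet)
Bit 1: prefix='10' -> emit 'l', reset
Bit 2: prefix='1' (no match yet)
Bit 3: prefix='10' -> emit 'l', reset
Bit 4: prefix='0' (no match yet)
Bit 5: prefix='00' (no match yet)
Bit 6: prefix='000' -> emit 'j', reset
Bit 7: prefix='1' (no match yet)
Bit 8: prefix='10' -> emit 'l', reset
Bit 9: prefix='1' (no match yet)
Bit 10: prefix='10' -> emit 'l', reset
Bit 11: prefix='1' (no match yet)
Bit 12: prefix='11' -> emit 'f', reset

Answer: lljllf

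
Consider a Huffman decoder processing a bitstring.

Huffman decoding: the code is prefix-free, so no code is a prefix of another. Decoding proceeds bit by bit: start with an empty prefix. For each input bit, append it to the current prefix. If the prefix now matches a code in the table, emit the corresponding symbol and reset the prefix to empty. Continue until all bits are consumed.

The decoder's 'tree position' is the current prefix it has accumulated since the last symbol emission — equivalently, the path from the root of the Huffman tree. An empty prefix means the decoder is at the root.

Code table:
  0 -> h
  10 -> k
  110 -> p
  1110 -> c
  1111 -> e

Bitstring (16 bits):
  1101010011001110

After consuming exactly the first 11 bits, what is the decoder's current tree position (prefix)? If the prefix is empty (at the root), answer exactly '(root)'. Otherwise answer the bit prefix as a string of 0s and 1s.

Bit 0: prefix='1' (no match yet)
Bit 1: prefix='11' (no match yet)
Bit 2: prefix='110' -> emit 'p', reset
Bit 3: prefix='1' (no match yet)
Bit 4: prefix='10' -> emit 'k', reset
Bit 5: prefix='1' (no match yet)
Bit 6: prefix='10' -> emit 'k', reset
Bit 7: prefix='0' -> emit 'h', reset
Bit 8: prefix='1' (no match yet)
Bit 9: prefix='11' (no match yet)
Bit 10: prefix='110' -> emit 'p', reset

Answer: (root)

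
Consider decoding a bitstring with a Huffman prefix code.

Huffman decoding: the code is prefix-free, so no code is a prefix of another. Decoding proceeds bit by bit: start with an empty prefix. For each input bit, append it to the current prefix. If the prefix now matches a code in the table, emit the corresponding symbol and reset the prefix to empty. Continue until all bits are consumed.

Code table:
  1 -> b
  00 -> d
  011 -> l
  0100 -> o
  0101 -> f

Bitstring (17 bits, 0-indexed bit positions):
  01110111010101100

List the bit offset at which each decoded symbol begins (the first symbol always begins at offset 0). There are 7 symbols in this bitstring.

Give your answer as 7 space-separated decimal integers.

Answer: 0 3 4 7 8 12 15

Derivation:
Bit 0: prefix='0' (no match yet)
Bit 1: prefix='01' (no match yet)
Bit 2: prefix='011' -> emit 'l', reset
Bit 3: prefix='1' -> emit 'b', reset
Bit 4: prefix='0' (no match yet)
Bit 5: prefix='01' (no match yet)
Bit 6: prefix='011' -> emit 'l', reset
Bit 7: prefix='1' -> emit 'b', reset
Bit 8: prefix='0' (no match yet)
Bit 9: prefix='01' (no match yet)
Bit 10: prefix='010' (no match yet)
Bit 11: prefix='0101' -> emit 'f', reset
Bit 12: prefix='0' (no match yet)
Bit 13: prefix='01' (no match yet)
Bit 14: prefix='011' -> emit 'l', reset
Bit 15: prefix='0' (no match yet)
Bit 16: prefix='00' -> emit 'd', reset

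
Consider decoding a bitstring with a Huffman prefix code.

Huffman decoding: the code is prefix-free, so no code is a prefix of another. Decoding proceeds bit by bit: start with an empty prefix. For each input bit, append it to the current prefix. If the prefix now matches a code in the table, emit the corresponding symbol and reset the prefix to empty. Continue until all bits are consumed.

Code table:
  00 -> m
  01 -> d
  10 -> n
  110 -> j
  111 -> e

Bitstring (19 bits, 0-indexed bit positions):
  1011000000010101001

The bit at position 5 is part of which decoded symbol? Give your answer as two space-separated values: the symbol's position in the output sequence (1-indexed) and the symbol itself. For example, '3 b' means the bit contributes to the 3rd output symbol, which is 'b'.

Bit 0: prefix='1' (no match yet)
Bit 1: prefix='10' -> emit 'n', reset
Bit 2: prefix='1' (no match yet)
Bit 3: prefix='11' (no match yet)
Bit 4: prefix='110' -> emit 'j', reset
Bit 5: prefix='0' (no match yet)
Bit 6: prefix='00' -> emit 'm', reset
Bit 7: prefix='0' (no match yet)
Bit 8: prefix='00' -> emit 'm', reset
Bit 9: prefix='0' (no match yet)

Answer: 3 m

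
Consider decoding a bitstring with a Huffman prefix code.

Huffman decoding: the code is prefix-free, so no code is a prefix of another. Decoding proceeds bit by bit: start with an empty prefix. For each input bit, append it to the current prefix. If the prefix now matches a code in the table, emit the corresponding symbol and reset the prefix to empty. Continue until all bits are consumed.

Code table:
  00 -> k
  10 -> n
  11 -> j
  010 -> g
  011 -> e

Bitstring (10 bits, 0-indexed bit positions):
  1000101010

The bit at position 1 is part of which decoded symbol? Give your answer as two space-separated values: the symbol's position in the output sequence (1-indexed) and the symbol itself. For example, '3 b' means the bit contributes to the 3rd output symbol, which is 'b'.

Answer: 1 n

Derivation:
Bit 0: prefix='1' (no match yet)
Bit 1: prefix='10' -> emit 'n', reset
Bit 2: prefix='0' (no match yet)
Bit 3: prefix='00' -> emit 'k', reset
Bit 4: prefix='1' (no match yet)
Bit 5: prefix='10' -> emit 'n', reset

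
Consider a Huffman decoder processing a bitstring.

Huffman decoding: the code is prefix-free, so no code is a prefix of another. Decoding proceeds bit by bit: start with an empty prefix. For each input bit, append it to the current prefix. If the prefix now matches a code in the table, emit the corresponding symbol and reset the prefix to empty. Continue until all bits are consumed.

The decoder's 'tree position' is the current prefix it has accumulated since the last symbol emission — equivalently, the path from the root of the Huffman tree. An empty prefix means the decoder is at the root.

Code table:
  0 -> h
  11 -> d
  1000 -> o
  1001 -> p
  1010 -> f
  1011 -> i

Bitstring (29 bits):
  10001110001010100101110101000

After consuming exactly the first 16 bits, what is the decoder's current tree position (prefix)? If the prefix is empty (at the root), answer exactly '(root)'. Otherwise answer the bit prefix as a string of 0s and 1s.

Bit 0: prefix='1' (no match yet)
Bit 1: prefix='10' (no match yet)
Bit 2: prefix='100' (no match yet)
Bit 3: prefix='1000' -> emit 'o', reset
Bit 4: prefix='1' (no match yet)
Bit 5: prefix='11' -> emit 'd', reset
Bit 6: prefix='1' (no match yet)
Bit 7: prefix='10' (no match yet)
Bit 8: prefix='100' (no match yet)
Bit 9: prefix='1000' -> emit 'o', reset
Bit 10: prefix='1' (no match yet)
Bit 11: prefix='10' (no match yet)
Bit 12: prefix='101' (no match yet)
Bit 13: prefix='1010' -> emit 'f', reset
Bit 14: prefix='1' (no match yet)
Bit 15: prefix='10' (no match yet)

Answer: 10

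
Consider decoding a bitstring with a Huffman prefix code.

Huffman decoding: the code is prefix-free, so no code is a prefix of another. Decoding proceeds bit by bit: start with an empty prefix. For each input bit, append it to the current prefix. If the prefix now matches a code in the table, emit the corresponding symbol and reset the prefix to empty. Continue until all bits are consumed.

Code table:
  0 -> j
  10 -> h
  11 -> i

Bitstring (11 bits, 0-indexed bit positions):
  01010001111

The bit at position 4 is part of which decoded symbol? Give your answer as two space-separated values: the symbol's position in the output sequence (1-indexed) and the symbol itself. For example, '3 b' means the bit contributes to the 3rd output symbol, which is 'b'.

Answer: 3 h

Derivation:
Bit 0: prefix='0' -> emit 'j', reset
Bit 1: prefix='1' (no match yet)
Bit 2: prefix='10' -> emit 'h', reset
Bit 3: prefix='1' (no match yet)
Bit 4: prefix='10' -> emit 'h', reset
Bit 5: prefix='0' -> emit 'j', reset
Bit 6: prefix='0' -> emit 'j', reset
Bit 7: prefix='1' (no match yet)
Bit 8: prefix='11' -> emit 'i', reset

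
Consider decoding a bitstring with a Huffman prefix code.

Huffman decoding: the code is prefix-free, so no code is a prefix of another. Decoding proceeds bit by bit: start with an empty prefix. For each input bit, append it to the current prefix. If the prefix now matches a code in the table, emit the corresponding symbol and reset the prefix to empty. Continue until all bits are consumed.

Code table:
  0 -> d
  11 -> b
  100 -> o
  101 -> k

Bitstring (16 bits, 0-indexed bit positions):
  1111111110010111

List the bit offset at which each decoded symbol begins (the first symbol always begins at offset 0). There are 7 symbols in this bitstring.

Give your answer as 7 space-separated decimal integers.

Bit 0: prefix='1' (no match yet)
Bit 1: prefix='11' -> emit 'b', reset
Bit 2: prefix='1' (no match yet)
Bit 3: prefix='11' -> emit 'b', reset
Bit 4: prefix='1' (no match yet)
Bit 5: prefix='11' -> emit 'b', reset
Bit 6: prefix='1' (no match yet)
Bit 7: prefix='11' -> emit 'b', reset
Bit 8: prefix='1' (no match yet)
Bit 9: prefix='10' (no match yet)
Bit 10: prefix='100' -> emit 'o', reset
Bit 11: prefix='1' (no match yet)
Bit 12: prefix='10' (no match yet)
Bit 13: prefix='101' -> emit 'k', reset
Bit 14: prefix='1' (no match yet)
Bit 15: prefix='11' -> emit 'b', reset

Answer: 0 2 4 6 8 11 14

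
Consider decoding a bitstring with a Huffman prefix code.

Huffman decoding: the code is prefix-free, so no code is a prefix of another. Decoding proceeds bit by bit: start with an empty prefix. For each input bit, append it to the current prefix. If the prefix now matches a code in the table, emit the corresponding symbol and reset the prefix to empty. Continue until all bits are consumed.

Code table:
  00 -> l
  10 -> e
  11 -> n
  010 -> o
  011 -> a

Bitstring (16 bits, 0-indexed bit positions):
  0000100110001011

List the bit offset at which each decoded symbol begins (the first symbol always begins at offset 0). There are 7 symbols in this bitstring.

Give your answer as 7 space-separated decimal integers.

Bit 0: prefix='0' (no match yet)
Bit 1: prefix='00' -> emit 'l', reset
Bit 2: prefix='0' (no match yet)
Bit 3: prefix='00' -> emit 'l', reset
Bit 4: prefix='1' (no match yet)
Bit 5: prefix='10' -> emit 'e', reset
Bit 6: prefix='0' (no match yet)
Bit 7: prefix='01' (no match yet)
Bit 8: prefix='011' -> emit 'a', reset
Bit 9: prefix='0' (no match yet)
Bit 10: prefix='00' -> emit 'l', reset
Bit 11: prefix='0' (no match yet)
Bit 12: prefix='01' (no match yet)
Bit 13: prefix='010' -> emit 'o', reset
Bit 14: prefix='1' (no match yet)
Bit 15: prefix='11' -> emit 'n', reset

Answer: 0 2 4 6 9 11 14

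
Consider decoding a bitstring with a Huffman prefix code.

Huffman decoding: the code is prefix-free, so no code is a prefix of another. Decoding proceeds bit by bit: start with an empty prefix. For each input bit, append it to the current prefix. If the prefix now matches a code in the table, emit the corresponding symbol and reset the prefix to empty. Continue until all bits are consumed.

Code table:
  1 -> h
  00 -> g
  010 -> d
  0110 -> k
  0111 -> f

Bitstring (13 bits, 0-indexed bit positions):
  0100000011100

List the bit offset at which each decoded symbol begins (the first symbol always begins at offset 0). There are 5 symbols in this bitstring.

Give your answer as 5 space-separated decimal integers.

Answer: 0 3 5 7 11

Derivation:
Bit 0: prefix='0' (no match yet)
Bit 1: prefix='01' (no match yet)
Bit 2: prefix='010' -> emit 'd', reset
Bit 3: prefix='0' (no match yet)
Bit 4: prefix='00' -> emit 'g', reset
Bit 5: prefix='0' (no match yet)
Bit 6: prefix='00' -> emit 'g', reset
Bit 7: prefix='0' (no match yet)
Bit 8: prefix='01' (no match yet)
Bit 9: prefix='011' (no match yet)
Bit 10: prefix='0111' -> emit 'f', reset
Bit 11: prefix='0' (no match yet)
Bit 12: prefix='00' -> emit 'g', reset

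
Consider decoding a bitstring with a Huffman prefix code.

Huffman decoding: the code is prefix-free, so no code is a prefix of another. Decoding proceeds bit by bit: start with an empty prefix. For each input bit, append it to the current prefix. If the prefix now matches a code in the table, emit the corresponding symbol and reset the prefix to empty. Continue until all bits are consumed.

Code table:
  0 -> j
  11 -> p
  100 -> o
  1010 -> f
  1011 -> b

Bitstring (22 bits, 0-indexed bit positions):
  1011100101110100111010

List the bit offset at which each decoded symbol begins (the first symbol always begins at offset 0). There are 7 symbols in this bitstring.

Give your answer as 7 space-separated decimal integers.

Answer: 0 4 7 11 15 16 18

Derivation:
Bit 0: prefix='1' (no match yet)
Bit 1: prefix='10' (no match yet)
Bit 2: prefix='101' (no match yet)
Bit 3: prefix='1011' -> emit 'b', reset
Bit 4: prefix='1' (no match yet)
Bit 5: prefix='10' (no match yet)
Bit 6: prefix='100' -> emit 'o', reset
Bit 7: prefix='1' (no match yet)
Bit 8: prefix='10' (no match yet)
Bit 9: prefix='101' (no match yet)
Bit 10: prefix='1011' -> emit 'b', reset
Bit 11: prefix='1' (no match yet)
Bit 12: prefix='10' (no match yet)
Bit 13: prefix='101' (no match yet)
Bit 14: prefix='1010' -> emit 'f', reset
Bit 15: prefix='0' -> emit 'j', reset
Bit 16: prefix='1' (no match yet)
Bit 17: prefix='11' -> emit 'p', reset
Bit 18: prefix='1' (no match yet)
Bit 19: prefix='10' (no match yet)
Bit 20: prefix='101' (no match yet)
Bit 21: prefix='1010' -> emit 'f', reset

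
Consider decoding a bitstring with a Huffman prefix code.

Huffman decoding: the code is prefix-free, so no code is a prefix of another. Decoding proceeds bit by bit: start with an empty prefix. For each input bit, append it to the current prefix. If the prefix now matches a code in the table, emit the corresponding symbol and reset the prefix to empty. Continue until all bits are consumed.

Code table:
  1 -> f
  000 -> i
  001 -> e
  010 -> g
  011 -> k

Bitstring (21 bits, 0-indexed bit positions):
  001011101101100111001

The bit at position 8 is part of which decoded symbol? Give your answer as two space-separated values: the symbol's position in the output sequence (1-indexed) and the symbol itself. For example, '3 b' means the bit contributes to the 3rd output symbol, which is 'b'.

Answer: 4 k

Derivation:
Bit 0: prefix='0' (no match yet)
Bit 1: prefix='00' (no match yet)
Bit 2: prefix='001' -> emit 'e', reset
Bit 3: prefix='0' (no match yet)
Bit 4: prefix='01' (no match yet)
Bit 5: prefix='011' -> emit 'k', reset
Bit 6: prefix='1' -> emit 'f', reset
Bit 7: prefix='0' (no match yet)
Bit 8: prefix='01' (no match yet)
Bit 9: prefix='011' -> emit 'k', reset
Bit 10: prefix='0' (no match yet)
Bit 11: prefix='01' (no match yet)
Bit 12: prefix='011' -> emit 'k', reset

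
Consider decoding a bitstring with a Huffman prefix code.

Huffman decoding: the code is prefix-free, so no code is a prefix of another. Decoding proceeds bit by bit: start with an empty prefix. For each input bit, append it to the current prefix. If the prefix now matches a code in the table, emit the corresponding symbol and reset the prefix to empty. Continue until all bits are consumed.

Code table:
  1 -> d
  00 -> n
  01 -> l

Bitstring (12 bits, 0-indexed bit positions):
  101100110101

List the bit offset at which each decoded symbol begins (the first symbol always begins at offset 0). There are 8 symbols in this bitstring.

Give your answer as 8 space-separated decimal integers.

Answer: 0 1 3 4 6 7 8 10

Derivation:
Bit 0: prefix='1' -> emit 'd', reset
Bit 1: prefix='0' (no match yet)
Bit 2: prefix='01' -> emit 'l', reset
Bit 3: prefix='1' -> emit 'd', reset
Bit 4: prefix='0' (no match yet)
Bit 5: prefix='00' -> emit 'n', reset
Bit 6: prefix='1' -> emit 'd', reset
Bit 7: prefix='1' -> emit 'd', reset
Bit 8: prefix='0' (no match yet)
Bit 9: prefix='01' -> emit 'l', reset
Bit 10: prefix='0' (no match yet)
Bit 11: prefix='01' -> emit 'l', reset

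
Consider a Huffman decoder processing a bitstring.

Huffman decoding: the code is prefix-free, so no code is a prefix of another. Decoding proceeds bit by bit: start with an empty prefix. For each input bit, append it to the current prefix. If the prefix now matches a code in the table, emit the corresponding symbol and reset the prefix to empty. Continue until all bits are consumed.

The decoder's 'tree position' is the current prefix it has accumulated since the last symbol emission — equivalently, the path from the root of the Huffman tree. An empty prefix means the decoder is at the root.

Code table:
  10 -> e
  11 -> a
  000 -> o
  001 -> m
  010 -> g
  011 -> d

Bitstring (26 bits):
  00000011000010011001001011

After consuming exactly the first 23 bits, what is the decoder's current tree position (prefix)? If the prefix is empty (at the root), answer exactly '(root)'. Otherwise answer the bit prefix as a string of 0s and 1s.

Bit 0: prefix='0' (no match yet)
Bit 1: prefix='00' (no match yet)
Bit 2: prefix='000' -> emit 'o', reset
Bit 3: prefix='0' (no match yet)
Bit 4: prefix='00' (no match yet)
Bit 5: prefix='000' -> emit 'o', reset
Bit 6: prefix='1' (no match yet)
Bit 7: prefix='11' -> emit 'a', reset
Bit 8: prefix='0' (no match yet)
Bit 9: prefix='00' (no match yet)
Bit 10: prefix='000' -> emit 'o', reset
Bit 11: prefix='0' (no match yet)
Bit 12: prefix='01' (no match yet)
Bit 13: prefix='010' -> emit 'g', reset
Bit 14: prefix='0' (no match yet)
Bit 15: prefix='01' (no match yet)
Bit 16: prefix='011' -> emit 'd', reset
Bit 17: prefix='0' (no match yet)
Bit 18: prefix='00' (no match yet)
Bit 19: prefix='001' -> emit 'm', reset
Bit 20: prefix='0' (no match yet)
Bit 21: prefix='00' (no match yet)
Bit 22: prefix='001' -> emit 'm', reset

Answer: (root)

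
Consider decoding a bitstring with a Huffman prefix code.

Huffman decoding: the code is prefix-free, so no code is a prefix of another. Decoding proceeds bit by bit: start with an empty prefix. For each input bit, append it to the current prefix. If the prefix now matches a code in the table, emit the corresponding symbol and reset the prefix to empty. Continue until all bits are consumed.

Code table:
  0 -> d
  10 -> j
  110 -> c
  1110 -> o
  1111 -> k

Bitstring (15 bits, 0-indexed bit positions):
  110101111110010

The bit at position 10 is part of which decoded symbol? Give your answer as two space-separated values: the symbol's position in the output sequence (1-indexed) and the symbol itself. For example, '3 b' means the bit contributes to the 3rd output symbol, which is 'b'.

Bit 0: prefix='1' (no match yet)
Bit 1: prefix='11' (no match yet)
Bit 2: prefix='110' -> emit 'c', reset
Bit 3: prefix='1' (no match yet)
Bit 4: prefix='10' -> emit 'j', reset
Bit 5: prefix='1' (no match yet)
Bit 6: prefix='11' (no match yet)
Bit 7: prefix='111' (no match yet)
Bit 8: prefix='1111' -> emit 'k', reset
Bit 9: prefix='1' (no match yet)
Bit 10: prefix='11' (no match yet)
Bit 11: prefix='110' -> emit 'c', reset
Bit 12: prefix='0' -> emit 'd', reset
Bit 13: prefix='1' (no match yet)
Bit 14: prefix='10' -> emit 'j', reset

Answer: 4 c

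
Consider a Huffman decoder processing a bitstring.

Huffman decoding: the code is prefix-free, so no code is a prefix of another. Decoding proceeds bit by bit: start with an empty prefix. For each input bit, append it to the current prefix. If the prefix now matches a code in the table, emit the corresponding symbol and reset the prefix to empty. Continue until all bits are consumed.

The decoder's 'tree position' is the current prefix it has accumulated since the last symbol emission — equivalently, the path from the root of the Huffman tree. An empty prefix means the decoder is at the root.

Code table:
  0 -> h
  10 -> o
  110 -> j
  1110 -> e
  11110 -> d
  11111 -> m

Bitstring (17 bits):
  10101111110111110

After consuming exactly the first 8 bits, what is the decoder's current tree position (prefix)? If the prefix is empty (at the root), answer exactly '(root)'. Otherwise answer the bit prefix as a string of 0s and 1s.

Answer: 1111

Derivation:
Bit 0: prefix='1' (no match yet)
Bit 1: prefix='10' -> emit 'o', reset
Bit 2: prefix='1' (no match yet)
Bit 3: prefix='10' -> emit 'o', reset
Bit 4: prefix='1' (no match yet)
Bit 5: prefix='11' (no match yet)
Bit 6: prefix='111' (no match yet)
Bit 7: prefix='1111' (no match yet)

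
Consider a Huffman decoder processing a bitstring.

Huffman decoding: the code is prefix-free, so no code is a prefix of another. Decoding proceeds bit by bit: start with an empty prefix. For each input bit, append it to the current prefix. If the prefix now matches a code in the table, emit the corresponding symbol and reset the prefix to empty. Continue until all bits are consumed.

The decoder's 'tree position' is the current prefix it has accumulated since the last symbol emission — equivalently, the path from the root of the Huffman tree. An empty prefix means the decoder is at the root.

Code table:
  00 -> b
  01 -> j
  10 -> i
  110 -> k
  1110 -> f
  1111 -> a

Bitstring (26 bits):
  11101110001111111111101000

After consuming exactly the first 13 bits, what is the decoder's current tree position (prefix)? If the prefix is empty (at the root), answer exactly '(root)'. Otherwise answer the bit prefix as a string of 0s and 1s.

Answer: 111

Derivation:
Bit 0: prefix='1' (no match yet)
Bit 1: prefix='11' (no match yet)
Bit 2: prefix='111' (no match yet)
Bit 3: prefix='1110' -> emit 'f', reset
Bit 4: prefix='1' (no match yet)
Bit 5: prefix='11' (no match yet)
Bit 6: prefix='111' (no match yet)
Bit 7: prefix='1110' -> emit 'f', reset
Bit 8: prefix='0' (no match yet)
Bit 9: prefix='00' -> emit 'b', reset
Bit 10: prefix='1' (no match yet)
Bit 11: prefix='11' (no match yet)
Bit 12: prefix='111' (no match yet)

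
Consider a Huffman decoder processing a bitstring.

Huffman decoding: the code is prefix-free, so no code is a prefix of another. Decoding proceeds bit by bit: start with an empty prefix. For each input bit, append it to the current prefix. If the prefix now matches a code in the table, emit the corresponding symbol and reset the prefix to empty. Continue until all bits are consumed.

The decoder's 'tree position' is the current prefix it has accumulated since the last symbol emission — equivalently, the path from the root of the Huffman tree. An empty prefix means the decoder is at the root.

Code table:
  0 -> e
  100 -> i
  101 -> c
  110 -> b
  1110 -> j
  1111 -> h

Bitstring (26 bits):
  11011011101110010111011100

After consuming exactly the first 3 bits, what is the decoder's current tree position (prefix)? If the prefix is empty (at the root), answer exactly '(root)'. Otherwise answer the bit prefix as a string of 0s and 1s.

Bit 0: prefix='1' (no match yet)
Bit 1: prefix='11' (no match yet)
Bit 2: prefix='110' -> emit 'b', reset

Answer: (root)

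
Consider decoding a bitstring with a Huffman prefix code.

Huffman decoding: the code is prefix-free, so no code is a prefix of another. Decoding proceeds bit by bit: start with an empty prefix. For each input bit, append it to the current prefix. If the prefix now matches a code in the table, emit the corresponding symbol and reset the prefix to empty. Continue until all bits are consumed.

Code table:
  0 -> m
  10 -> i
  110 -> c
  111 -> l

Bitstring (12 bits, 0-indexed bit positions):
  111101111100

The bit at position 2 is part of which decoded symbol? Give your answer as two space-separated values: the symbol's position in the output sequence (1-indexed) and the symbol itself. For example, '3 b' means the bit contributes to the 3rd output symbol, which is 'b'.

Bit 0: prefix='1' (no match yet)
Bit 1: prefix='11' (no match yet)
Bit 2: prefix='111' -> emit 'l', reset
Bit 3: prefix='1' (no match yet)
Bit 4: prefix='10' -> emit 'i', reset
Bit 5: prefix='1' (no match yet)
Bit 6: prefix='11' (no match yet)

Answer: 1 l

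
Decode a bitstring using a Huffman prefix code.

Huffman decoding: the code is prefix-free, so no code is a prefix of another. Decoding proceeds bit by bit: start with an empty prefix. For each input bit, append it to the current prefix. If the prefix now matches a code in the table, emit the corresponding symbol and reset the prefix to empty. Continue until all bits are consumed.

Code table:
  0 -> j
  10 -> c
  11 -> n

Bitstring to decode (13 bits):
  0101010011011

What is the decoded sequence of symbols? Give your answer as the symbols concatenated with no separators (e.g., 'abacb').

Answer: jcccjnjn

Derivation:
Bit 0: prefix='0' -> emit 'j', reset
Bit 1: prefix='1' (no match yet)
Bit 2: prefix='10' -> emit 'c', reset
Bit 3: prefix='1' (no match yet)
Bit 4: prefix='10' -> emit 'c', reset
Bit 5: prefix='1' (no match yet)
Bit 6: prefix='10' -> emit 'c', reset
Bit 7: prefix='0' -> emit 'j', reset
Bit 8: prefix='1' (no match yet)
Bit 9: prefix='11' -> emit 'n', reset
Bit 10: prefix='0' -> emit 'j', reset
Bit 11: prefix='1' (no match yet)
Bit 12: prefix='11' -> emit 'n', reset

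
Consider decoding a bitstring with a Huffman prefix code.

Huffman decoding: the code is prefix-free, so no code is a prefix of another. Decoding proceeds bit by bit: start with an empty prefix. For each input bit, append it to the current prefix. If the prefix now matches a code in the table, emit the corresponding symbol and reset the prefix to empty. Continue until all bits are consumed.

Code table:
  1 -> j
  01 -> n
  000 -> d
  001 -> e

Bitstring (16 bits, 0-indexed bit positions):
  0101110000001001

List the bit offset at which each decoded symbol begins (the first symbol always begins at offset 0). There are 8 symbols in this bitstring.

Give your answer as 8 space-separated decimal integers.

Bit 0: prefix='0' (no match yet)
Bit 1: prefix='01' -> emit 'n', reset
Bit 2: prefix='0' (no match yet)
Bit 3: prefix='01' -> emit 'n', reset
Bit 4: prefix='1' -> emit 'j', reset
Bit 5: prefix='1' -> emit 'j', reset
Bit 6: prefix='0' (no match yet)
Bit 7: prefix='00' (no match yet)
Bit 8: prefix='000' -> emit 'd', reset
Bit 9: prefix='0' (no match yet)
Bit 10: prefix='00' (no match yet)
Bit 11: prefix='000' -> emit 'd', reset
Bit 12: prefix='1' -> emit 'j', reset
Bit 13: prefix='0' (no match yet)
Bit 14: prefix='00' (no match yet)
Bit 15: prefix='001' -> emit 'e', reset

Answer: 0 2 4 5 6 9 12 13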